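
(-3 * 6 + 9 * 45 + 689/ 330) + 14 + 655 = 349169/ 330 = 1058.09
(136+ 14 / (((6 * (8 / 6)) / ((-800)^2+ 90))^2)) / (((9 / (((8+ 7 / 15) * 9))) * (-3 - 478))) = -30353068379467 / 19240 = -1577602306.63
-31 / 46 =-0.67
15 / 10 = 3 / 2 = 1.50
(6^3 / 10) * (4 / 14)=216 / 35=6.17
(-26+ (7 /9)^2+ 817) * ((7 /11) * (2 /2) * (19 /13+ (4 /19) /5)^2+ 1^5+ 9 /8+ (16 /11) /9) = 655801985083 /222377805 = 2949.04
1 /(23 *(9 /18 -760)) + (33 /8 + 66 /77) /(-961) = -1465 /279496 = -0.01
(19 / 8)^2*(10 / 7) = 1805 / 224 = 8.06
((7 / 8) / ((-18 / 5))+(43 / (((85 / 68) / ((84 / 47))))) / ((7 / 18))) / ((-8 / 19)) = -101491597 / 270720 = -374.90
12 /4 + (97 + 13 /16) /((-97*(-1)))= 6221 /1552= 4.01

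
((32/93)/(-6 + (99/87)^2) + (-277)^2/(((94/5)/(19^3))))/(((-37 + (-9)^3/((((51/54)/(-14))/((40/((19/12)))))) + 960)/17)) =1737.32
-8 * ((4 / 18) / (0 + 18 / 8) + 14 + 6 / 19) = -177472 / 1539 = -115.32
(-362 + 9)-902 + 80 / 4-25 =-1260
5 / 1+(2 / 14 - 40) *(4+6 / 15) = -5963 / 35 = -170.37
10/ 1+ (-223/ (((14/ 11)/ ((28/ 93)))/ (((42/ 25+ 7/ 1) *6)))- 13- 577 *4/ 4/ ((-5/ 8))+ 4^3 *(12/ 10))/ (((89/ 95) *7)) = -115003/ 445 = -258.43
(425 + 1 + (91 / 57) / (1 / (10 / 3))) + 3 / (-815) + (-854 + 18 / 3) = -416.68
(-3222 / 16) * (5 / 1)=-8055 / 8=-1006.88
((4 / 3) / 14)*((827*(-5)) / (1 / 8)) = -3150.48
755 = 755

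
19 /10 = 1.90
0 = 0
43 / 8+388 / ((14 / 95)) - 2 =2636.23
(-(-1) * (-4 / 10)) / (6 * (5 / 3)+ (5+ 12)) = -2 / 135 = -0.01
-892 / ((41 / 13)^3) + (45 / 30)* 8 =-1132672 / 68921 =-16.43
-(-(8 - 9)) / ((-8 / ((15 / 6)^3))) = 125 / 64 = 1.95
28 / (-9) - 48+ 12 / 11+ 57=691 / 99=6.98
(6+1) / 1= 7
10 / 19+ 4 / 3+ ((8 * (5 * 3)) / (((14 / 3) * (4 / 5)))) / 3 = 5017 / 399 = 12.57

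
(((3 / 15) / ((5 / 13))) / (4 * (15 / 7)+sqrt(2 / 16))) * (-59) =-515424 / 143755+75166 * sqrt(2) / 718775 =-3.44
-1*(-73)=73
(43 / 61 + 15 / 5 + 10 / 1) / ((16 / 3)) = 627 / 244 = 2.57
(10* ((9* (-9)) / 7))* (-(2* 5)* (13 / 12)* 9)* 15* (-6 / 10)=-710775 / 7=-101539.29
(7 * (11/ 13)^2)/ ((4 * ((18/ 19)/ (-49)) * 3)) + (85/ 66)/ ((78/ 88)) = -735517/ 36504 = -20.15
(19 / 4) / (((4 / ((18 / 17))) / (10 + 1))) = 1881 / 136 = 13.83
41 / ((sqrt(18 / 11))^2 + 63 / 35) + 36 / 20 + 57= 66841 / 945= 70.73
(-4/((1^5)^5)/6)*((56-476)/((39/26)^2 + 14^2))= 1120/793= 1.41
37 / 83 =0.45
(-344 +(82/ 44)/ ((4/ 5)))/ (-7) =30067/ 616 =48.81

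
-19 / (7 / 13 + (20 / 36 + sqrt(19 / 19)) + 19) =-2223 / 2468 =-0.90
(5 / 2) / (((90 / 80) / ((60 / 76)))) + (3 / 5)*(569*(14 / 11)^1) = 1367686 / 3135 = 436.26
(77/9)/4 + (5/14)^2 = 1999/882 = 2.27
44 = 44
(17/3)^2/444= 289/3996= 0.07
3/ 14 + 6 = 87/ 14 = 6.21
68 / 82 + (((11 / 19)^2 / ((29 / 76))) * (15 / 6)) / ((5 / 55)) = 564444 / 22591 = 24.99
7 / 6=1.17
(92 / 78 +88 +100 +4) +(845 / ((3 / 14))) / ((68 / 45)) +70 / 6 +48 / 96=622094 / 221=2814.90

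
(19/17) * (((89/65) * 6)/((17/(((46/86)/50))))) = 116679/20193875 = 0.01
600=600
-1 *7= -7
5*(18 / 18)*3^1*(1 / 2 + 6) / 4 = 195 / 8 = 24.38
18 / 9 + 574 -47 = 529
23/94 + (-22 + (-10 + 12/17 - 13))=-44.05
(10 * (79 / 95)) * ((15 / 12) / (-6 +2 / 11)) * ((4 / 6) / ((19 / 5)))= -21725 / 69312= -0.31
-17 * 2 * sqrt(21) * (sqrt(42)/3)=-238 * sqrt(2)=-336.58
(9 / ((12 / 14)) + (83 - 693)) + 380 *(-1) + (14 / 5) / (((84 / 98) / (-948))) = -4076.30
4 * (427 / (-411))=-1708 / 411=-4.16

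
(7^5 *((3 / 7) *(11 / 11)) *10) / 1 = 72030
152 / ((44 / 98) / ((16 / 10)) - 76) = -29792 / 14841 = -2.01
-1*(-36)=36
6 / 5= 1.20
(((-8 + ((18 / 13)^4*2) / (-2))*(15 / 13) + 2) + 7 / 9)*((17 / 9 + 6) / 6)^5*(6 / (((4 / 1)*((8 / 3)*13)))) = -64474704190230565 / 35460829925254656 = -1.82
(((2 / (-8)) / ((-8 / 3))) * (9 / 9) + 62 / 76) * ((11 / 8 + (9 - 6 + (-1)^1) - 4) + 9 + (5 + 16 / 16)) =13.07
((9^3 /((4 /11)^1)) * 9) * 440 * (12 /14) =47632860 /7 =6804694.29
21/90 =7/30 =0.23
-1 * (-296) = 296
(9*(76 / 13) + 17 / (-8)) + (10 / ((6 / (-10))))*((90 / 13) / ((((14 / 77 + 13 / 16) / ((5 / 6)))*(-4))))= 54357 / 728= 74.67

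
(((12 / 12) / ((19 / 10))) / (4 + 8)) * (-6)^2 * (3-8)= -150 / 19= -7.89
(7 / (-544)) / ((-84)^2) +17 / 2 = 4660991 / 548352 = 8.50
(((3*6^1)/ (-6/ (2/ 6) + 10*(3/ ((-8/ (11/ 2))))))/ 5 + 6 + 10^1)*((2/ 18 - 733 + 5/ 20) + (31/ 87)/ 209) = -327390214144/ 28092735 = -11653.91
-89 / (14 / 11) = -979 / 14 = -69.93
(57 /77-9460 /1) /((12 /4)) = -728363 /231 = -3153.09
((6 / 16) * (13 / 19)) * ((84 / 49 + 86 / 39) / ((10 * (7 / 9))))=963 / 7448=0.13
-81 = -81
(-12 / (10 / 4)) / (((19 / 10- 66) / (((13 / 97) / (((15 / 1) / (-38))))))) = -7904 / 310885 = -0.03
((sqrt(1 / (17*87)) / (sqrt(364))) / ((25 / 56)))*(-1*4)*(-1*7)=112*sqrt(134589) / 480675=0.09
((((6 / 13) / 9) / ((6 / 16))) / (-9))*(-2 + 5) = -0.05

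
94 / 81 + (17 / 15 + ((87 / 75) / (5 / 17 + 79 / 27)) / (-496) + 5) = 10826631569 / 1484503200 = 7.29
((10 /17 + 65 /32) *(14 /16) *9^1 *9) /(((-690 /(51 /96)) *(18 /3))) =-17955 /753664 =-0.02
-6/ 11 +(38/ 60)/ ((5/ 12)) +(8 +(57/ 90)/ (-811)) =12008243/ 1338150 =8.97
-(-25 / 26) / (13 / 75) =1875 / 338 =5.55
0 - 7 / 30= -7 / 30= -0.23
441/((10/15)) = 1323/2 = 661.50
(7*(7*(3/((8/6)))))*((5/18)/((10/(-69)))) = -3381/16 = -211.31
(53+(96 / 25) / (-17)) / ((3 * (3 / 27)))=67287 / 425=158.32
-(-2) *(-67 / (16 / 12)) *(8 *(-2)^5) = 25728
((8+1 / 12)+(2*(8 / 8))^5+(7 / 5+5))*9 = 8367 / 20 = 418.35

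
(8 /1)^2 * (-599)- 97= -38433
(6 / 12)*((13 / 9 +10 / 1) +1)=56 / 9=6.22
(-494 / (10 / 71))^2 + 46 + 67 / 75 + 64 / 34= 15684927008 / 1275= 12301903.54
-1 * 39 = -39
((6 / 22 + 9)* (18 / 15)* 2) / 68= 18 / 55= 0.33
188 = 188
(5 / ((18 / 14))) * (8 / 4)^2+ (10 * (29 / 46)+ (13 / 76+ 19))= 645499 / 15732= 41.03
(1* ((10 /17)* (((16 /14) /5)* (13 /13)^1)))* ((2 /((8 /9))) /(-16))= -0.02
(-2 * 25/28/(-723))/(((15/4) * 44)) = 5/334026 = 0.00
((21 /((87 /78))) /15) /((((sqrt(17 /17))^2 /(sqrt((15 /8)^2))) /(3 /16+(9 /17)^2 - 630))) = -794691261 /536384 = -1481.57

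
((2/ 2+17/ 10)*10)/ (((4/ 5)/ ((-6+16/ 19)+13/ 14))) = -151875/ 1064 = -142.74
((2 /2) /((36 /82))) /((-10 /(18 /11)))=-41 /110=-0.37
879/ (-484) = -879/ 484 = -1.82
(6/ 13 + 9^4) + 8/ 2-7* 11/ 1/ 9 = 767158/ 117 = 6556.91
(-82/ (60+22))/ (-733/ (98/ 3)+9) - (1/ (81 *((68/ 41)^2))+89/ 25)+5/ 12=-12633621499/ 4110620400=-3.07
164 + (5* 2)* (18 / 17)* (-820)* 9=-1325612 / 17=-77977.18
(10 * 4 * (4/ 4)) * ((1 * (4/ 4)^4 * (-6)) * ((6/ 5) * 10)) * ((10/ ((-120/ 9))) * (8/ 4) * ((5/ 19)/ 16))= 71.05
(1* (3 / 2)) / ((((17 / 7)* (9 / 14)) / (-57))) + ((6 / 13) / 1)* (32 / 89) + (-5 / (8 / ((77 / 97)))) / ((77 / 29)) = -836200733 / 15263144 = -54.79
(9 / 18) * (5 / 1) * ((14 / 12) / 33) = 35 / 396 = 0.09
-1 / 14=-0.07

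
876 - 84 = 792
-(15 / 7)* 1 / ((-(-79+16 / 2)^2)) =15 / 35287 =0.00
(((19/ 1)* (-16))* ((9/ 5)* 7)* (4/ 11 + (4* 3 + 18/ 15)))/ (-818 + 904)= -7143696/ 11825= -604.12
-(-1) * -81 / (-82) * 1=81 / 82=0.99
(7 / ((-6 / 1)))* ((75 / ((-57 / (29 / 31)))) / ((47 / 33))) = 55825 / 55366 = 1.01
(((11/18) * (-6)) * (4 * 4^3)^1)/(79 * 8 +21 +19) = -88/63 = -1.40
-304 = -304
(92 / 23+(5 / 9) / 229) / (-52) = -8249 / 107172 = -0.08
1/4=0.25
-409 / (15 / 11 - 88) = 4499 / 953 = 4.72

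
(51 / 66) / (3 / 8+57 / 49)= 3332 / 6633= 0.50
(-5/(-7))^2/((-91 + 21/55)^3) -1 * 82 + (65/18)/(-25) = -22424403278709539/272987458168320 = -82.14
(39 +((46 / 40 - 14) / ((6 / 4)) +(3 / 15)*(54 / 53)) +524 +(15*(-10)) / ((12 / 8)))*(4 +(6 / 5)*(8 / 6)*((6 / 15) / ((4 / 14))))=18794698 / 6625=2836.94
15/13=1.15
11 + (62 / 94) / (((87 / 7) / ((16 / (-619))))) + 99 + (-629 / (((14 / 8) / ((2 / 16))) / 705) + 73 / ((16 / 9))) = -8936374048195 / 283482192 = -31523.58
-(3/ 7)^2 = -9/ 49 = -0.18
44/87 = 0.51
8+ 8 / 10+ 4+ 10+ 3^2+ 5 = 36.80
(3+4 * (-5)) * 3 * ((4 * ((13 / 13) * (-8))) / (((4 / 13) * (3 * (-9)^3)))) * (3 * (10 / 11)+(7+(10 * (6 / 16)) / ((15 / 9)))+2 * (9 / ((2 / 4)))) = -933062 / 8019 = -116.36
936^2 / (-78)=-11232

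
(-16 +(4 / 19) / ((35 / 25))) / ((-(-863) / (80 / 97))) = -168640 / 11133563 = -0.02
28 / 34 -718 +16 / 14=-85208 / 119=-716.03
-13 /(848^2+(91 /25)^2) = -8125 /449448281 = -0.00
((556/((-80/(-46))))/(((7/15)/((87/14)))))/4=834417/784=1064.31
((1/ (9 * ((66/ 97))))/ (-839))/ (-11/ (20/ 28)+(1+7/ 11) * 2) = 485/ 30219102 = 0.00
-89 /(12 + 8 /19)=-1691 /236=-7.17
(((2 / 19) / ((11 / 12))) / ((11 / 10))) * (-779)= -9840 / 121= -81.32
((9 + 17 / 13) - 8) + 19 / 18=787 / 234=3.36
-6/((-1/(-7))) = -42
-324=-324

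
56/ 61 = 0.92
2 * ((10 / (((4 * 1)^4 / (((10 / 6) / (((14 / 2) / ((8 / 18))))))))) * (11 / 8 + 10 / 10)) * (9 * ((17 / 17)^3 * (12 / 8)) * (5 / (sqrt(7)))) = 2375 * sqrt(7) / 12544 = 0.50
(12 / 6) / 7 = 2 / 7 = 0.29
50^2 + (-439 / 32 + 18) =80137 / 32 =2504.28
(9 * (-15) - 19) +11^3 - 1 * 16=1161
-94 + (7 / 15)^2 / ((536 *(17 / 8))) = -24089801 / 256275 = -94.00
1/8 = 0.12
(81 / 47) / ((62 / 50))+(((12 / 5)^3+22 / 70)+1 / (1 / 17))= 41469297 / 1274875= 32.53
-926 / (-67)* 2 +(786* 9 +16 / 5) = 2380122 / 335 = 7104.84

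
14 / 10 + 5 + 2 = 42 / 5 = 8.40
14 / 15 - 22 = -316 / 15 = -21.07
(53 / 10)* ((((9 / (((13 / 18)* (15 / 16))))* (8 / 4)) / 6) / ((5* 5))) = 0.94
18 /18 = 1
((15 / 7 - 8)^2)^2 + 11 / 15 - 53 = 40504031 / 36015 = 1124.64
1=1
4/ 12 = 1/ 3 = 0.33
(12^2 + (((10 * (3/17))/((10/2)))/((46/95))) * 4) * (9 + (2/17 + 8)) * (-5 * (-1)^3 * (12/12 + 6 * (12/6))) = 1086553260/6647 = 163465.21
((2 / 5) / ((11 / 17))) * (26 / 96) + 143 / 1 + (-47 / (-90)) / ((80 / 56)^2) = 3549727 / 24750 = 143.42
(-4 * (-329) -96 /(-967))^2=1619683838224 /935089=1732117.30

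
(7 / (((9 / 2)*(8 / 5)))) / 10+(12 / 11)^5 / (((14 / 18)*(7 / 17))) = 2796373805 / 568187928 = 4.92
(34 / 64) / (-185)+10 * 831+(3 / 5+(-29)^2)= 9151.60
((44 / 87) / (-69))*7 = -308 / 6003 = -0.05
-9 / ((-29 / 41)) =12.72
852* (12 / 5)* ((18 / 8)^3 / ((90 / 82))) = 2122119 / 100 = 21221.19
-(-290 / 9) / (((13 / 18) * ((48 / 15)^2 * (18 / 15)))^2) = 2265625 / 5537792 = 0.41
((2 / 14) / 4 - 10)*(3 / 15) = -1.99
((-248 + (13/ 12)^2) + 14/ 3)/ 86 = -34871/ 12384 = -2.82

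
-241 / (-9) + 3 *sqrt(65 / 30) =sqrt(78) / 2 + 241 / 9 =31.19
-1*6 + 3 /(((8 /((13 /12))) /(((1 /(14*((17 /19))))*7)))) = -6281 /1088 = -5.77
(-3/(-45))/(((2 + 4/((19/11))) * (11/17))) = 0.02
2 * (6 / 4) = 3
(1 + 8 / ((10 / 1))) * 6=54 / 5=10.80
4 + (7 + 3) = 14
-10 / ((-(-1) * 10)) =-1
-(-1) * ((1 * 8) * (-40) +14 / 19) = -6066 / 19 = -319.26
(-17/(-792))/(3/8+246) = 17/195129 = 0.00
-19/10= -1.90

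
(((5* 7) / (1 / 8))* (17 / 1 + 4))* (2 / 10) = 1176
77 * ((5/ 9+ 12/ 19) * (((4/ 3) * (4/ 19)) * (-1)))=-250096/ 9747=-25.66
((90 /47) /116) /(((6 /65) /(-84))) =-20475 /1363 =-15.02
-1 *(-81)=81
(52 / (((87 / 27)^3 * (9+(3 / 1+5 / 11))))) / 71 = 416988 / 237231803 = 0.00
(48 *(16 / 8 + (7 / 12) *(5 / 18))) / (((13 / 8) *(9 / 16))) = 119552 / 1053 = 113.53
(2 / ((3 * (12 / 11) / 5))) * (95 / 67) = 5225 / 1206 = 4.33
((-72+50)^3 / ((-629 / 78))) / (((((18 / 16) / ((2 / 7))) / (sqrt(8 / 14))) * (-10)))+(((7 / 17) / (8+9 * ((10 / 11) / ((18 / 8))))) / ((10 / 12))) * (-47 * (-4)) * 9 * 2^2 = 262.04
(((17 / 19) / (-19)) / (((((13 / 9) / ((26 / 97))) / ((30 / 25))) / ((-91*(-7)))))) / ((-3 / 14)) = 5457816 / 175085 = 31.17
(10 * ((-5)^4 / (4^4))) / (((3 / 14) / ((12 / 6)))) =21875 / 96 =227.86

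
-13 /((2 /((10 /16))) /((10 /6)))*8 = -325 /6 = -54.17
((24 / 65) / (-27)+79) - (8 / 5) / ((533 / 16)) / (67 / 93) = 126823493 / 1606995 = 78.92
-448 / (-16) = 28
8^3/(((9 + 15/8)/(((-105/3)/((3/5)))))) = -716800/261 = -2746.36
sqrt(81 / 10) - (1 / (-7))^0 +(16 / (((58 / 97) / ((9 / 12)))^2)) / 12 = 14771 / 13456 +9*sqrt(10) / 10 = 3.94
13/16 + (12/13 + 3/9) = 1291/624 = 2.07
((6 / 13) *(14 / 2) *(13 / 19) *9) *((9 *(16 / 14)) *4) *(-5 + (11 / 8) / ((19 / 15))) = -1156680 / 361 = -3204.10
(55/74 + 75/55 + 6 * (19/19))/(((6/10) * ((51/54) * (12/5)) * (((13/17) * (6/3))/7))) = 1154825/42328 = 27.28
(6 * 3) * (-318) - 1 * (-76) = -5648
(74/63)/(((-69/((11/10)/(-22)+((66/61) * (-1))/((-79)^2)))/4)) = 28269554/8274536235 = 0.00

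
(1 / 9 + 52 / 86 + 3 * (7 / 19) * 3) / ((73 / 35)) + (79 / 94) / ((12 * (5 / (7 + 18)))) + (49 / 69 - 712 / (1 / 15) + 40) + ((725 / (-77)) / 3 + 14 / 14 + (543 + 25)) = -3599752919915125 / 357432330024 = -10071.15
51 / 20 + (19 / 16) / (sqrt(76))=sqrt(19) / 32 + 51 / 20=2.69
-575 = -575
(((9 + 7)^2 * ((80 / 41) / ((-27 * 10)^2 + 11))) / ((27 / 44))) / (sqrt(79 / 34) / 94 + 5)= 1353590374400 / 606192753470517- 84705280 * sqrt(2686) / 606192753470517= 0.00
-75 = -75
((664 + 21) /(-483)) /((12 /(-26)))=8905 /2898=3.07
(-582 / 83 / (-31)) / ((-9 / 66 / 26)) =-110968 / 2573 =-43.13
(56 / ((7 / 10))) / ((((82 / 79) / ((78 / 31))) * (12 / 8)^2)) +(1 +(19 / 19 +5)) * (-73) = -1619803 / 3813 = -424.81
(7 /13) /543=0.00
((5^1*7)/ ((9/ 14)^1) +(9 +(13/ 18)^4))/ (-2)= -6688705/ 209952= -31.86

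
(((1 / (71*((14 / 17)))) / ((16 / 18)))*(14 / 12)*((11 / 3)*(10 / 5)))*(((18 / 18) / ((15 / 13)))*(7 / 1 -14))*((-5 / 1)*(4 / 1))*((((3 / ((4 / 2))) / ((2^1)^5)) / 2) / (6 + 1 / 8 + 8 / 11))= 187187 / 2740032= 0.07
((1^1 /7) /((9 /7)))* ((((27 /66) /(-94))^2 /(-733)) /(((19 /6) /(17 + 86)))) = -2781 /29780271224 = -0.00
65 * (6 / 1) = 390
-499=-499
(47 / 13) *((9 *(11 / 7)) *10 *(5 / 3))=77550 / 91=852.20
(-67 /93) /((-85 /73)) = 0.62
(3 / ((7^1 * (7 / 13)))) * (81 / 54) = 117 / 98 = 1.19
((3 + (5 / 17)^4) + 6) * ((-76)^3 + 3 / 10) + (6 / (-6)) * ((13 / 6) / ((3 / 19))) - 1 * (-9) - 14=-1748377738951 / 442170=-3954084.94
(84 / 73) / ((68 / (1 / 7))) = 3 / 1241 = 0.00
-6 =-6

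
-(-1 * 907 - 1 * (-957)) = -50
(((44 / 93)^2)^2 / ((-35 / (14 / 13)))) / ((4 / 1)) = -1874048 / 4862338065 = -0.00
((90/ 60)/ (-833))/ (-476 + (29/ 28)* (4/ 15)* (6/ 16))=20/ 5285623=0.00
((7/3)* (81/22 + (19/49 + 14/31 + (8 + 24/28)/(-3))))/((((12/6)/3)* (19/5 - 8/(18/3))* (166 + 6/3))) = 786395/59350368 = 0.01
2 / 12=1 / 6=0.17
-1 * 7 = -7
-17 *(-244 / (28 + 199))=4148 / 227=18.27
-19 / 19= -1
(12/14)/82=3/287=0.01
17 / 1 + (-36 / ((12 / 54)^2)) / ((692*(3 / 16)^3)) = -24707 / 173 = -142.82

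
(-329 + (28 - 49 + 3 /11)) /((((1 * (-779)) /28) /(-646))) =-3662344 /451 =-8120.50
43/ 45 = 0.96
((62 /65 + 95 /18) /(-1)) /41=-7291 /47970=-0.15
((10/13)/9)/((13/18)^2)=0.16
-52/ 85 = -0.61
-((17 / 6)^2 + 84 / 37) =-13717 / 1332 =-10.30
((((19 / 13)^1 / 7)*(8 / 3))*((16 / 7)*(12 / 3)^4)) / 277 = 622592 / 529347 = 1.18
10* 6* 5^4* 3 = 112500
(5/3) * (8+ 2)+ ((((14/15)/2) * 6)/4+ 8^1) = 761/30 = 25.37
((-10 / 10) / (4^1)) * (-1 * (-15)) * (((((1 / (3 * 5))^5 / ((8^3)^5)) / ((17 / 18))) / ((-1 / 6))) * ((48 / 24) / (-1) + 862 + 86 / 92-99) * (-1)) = -11683 / 17196361858416640000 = -0.00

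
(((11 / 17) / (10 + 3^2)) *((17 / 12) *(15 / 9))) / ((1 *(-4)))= -55 / 2736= -0.02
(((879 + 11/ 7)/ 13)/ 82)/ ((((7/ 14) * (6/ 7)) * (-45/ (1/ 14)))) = -1541/ 503685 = -0.00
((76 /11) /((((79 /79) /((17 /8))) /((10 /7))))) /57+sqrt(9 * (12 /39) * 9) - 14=-3149 /231+18 * sqrt(13) /13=-8.64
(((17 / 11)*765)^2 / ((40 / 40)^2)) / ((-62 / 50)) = -1127232.90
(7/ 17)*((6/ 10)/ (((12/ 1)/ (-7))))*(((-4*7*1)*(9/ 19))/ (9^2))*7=0.17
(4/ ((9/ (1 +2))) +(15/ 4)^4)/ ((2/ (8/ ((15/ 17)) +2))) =1101.62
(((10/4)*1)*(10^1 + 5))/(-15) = -5/2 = -2.50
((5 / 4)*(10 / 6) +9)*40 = 1330 / 3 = 443.33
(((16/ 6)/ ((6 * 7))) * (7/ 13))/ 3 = 4/ 351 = 0.01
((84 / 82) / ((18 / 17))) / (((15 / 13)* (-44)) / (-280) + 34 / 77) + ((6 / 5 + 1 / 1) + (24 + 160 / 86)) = 22710901 / 766905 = 29.61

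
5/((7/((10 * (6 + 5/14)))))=2225/49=45.41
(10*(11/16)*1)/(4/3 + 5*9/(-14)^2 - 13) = -1617/2690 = -0.60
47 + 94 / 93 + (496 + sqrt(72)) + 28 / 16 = 554.25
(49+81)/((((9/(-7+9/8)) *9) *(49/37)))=-113035/15876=-7.12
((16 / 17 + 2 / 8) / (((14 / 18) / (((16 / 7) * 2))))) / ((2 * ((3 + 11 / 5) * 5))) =1458 / 10829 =0.13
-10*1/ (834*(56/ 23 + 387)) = -115/ 3735069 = -0.00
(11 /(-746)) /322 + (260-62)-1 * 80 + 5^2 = 34350305 /240212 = 143.00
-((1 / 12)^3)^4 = -1 / 8916100448256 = -0.00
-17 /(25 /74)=-1258 /25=-50.32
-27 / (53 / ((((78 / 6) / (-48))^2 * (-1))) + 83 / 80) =365040 / 9754933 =0.04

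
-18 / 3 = -6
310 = 310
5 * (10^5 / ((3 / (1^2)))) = 500000 / 3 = 166666.67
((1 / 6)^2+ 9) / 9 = 325 / 324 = 1.00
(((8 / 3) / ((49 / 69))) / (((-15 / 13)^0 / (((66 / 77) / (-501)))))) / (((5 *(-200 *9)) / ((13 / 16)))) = 299 / 515529000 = 0.00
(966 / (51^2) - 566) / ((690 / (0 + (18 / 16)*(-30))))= 27.67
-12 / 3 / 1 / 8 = -1 / 2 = -0.50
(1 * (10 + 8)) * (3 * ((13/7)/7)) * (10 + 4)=1404/7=200.57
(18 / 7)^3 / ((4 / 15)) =21870 / 343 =63.76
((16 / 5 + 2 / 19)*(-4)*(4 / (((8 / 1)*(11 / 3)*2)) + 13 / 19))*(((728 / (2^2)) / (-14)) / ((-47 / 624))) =-1716.88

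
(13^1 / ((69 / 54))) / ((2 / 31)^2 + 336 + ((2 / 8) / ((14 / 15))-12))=12592944 / 401373529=0.03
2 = 2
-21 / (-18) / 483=1 / 414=0.00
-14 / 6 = -7 / 3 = -2.33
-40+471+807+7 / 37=45813 / 37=1238.19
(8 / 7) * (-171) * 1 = -1368 / 7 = -195.43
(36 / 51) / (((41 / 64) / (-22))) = -16896 / 697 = -24.24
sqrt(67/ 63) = sqrt(469)/ 21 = 1.03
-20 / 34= -10 / 17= -0.59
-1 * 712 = -712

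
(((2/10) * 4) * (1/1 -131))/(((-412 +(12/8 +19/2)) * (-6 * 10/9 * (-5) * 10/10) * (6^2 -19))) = 78/170425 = 0.00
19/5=3.80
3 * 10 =30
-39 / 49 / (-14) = 39 / 686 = 0.06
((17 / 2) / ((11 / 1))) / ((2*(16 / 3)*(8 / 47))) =2397 / 5632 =0.43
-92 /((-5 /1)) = 92 /5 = 18.40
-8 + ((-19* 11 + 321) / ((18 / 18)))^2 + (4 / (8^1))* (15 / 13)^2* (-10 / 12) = 8473961 / 676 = 12535.45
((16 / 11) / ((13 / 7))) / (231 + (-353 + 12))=-56 / 7865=-0.01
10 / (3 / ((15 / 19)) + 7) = 25 / 27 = 0.93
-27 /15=-9 /5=-1.80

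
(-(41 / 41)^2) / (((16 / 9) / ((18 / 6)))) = -27 / 16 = -1.69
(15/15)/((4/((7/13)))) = 7/52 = 0.13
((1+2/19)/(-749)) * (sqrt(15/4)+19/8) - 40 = -34243/856 - 3 * sqrt(15)/4066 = -40.01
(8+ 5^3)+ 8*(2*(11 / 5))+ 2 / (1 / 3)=174.20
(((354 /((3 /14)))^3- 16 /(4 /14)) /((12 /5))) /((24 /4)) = 939266615 /3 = 313088871.67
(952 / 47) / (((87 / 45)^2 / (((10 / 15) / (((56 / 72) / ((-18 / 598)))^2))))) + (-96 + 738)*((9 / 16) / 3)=23822101932507 / 197890186312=120.38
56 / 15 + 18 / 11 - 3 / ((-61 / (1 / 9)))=54101 / 10065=5.38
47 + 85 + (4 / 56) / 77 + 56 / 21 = 435515 / 3234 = 134.67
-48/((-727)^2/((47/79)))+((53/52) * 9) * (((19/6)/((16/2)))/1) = 3.63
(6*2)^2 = 144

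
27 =27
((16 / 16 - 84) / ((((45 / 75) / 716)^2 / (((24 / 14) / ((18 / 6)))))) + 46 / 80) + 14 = -170201755271 / 2520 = -67540379.08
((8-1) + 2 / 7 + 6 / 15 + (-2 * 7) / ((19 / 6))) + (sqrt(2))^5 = 8.92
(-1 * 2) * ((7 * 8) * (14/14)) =-112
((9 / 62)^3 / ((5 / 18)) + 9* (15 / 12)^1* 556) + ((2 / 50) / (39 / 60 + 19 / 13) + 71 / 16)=8190016914613 / 1308420720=6259.47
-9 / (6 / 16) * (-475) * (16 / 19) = 9600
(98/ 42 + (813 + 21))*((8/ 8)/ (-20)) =-2509/ 60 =-41.82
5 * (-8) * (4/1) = -160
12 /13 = 0.92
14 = 14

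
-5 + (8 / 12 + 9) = 14 / 3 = 4.67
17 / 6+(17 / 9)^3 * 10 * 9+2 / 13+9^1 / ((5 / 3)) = 6475217 / 10530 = 614.93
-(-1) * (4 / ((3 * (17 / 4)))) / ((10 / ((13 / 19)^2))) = 1352 / 92055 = 0.01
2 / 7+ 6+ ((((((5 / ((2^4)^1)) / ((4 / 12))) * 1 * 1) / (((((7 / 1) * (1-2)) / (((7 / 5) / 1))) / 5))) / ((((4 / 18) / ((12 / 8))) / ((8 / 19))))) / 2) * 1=10541 / 2128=4.95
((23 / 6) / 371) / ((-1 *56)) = -23 / 124656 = -0.00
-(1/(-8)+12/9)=-29/24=-1.21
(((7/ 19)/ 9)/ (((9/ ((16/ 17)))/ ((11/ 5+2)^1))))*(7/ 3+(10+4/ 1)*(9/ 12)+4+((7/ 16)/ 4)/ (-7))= 158221/ 523260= 0.30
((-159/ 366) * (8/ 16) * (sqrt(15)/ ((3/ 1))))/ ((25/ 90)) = -159 * sqrt(15)/ 610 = -1.01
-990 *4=-3960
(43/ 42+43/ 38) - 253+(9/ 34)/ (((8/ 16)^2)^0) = -3399367/ 13566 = -250.58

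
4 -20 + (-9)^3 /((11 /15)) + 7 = -1003.09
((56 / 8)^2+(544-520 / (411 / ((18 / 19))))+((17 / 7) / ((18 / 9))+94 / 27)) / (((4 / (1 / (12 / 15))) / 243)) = 26411122215 / 583072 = 45296.50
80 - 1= 79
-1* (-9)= 9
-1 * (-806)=806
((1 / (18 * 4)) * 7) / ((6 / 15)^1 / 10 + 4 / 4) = 175 / 1872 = 0.09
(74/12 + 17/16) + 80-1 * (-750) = 40187/48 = 837.23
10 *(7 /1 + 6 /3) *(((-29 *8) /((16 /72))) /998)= -46980 /499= -94.15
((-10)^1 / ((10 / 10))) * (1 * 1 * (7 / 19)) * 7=-25.79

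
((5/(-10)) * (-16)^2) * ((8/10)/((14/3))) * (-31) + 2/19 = 452422/665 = 680.33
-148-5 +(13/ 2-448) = -1189/ 2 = -594.50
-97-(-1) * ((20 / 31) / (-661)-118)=-4405585 / 20491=-215.00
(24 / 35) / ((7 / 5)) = 24 / 49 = 0.49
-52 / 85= -0.61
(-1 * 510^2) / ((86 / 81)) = -244977.91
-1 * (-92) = 92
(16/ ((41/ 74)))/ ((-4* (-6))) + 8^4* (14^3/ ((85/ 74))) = 102301249828/ 10455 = 9784911.51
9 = 9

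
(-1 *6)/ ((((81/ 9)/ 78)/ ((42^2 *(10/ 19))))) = -917280/ 19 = -48277.89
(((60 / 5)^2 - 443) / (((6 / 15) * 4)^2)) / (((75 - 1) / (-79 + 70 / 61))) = 35498775 / 288896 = 122.88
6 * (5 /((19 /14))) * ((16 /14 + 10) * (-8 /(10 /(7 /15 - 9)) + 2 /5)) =169104 /95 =1780.04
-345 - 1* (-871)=526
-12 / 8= -1.50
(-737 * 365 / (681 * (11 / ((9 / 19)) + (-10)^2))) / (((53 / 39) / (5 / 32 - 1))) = 849786795 / 426956128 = 1.99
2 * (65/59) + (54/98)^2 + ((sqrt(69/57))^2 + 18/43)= 478698326/115735403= 4.14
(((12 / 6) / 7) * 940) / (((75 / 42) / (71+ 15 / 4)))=56212 / 5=11242.40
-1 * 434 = -434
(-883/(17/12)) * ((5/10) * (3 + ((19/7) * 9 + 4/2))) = -1091388/119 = -9171.33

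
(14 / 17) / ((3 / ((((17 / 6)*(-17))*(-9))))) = 119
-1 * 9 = -9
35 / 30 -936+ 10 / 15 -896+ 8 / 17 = -186629 / 102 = -1829.70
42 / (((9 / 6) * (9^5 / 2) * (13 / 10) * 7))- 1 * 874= -874.00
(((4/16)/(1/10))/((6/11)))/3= 55/36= 1.53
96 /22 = 48 /11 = 4.36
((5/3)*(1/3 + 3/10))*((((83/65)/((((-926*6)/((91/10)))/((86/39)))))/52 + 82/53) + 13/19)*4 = 632930474519/67182874200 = 9.42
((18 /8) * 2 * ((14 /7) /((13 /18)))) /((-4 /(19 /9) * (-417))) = 57 /3614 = 0.02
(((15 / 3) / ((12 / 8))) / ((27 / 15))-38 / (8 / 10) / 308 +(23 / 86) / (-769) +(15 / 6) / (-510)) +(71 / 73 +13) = 10691558358991 / 682513196904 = 15.66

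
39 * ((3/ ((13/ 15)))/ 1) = 135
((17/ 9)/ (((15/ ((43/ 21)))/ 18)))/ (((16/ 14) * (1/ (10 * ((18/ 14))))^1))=731/ 14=52.21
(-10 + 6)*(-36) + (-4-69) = 71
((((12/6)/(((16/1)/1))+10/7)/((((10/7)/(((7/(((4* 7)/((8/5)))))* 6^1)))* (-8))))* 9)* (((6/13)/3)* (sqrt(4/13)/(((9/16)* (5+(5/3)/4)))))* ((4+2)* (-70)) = 526176* sqrt(13)/54925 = 34.54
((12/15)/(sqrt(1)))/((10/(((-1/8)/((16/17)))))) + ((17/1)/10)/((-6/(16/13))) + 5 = 289577/62400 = 4.64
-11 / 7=-1.57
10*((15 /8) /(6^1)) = 25 /8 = 3.12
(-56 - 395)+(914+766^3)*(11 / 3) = 1648004919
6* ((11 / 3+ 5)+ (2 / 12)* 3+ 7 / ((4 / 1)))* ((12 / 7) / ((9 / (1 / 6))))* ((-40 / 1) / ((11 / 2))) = -10480 / 693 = -15.12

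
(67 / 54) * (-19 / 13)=-1273 / 702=-1.81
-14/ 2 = -7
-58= -58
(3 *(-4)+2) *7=-70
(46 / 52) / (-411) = -23 / 10686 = -0.00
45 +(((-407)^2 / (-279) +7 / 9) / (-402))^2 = 16484486389 / 349428249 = 47.18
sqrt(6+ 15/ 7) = sqrt(399)/ 7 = 2.85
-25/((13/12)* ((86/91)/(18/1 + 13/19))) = -372750/817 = -456.24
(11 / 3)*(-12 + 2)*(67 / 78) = -3685 / 117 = -31.50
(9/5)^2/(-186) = -0.02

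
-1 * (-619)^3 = 237176659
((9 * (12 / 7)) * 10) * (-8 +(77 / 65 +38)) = 437832 / 91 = 4811.34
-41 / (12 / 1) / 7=-0.49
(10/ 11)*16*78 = 12480/ 11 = 1134.55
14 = 14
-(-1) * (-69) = -69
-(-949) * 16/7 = 15184/7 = 2169.14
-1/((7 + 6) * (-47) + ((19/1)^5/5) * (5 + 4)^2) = -5/200560964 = -0.00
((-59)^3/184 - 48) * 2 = -214211/92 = -2328.38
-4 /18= -2 /9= -0.22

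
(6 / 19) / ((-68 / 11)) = -33 / 646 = -0.05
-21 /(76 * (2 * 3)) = -7 /152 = -0.05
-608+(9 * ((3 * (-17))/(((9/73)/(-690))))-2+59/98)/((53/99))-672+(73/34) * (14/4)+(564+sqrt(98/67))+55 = 7 * sqrt(134)/67+847272145129/176596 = 4797800.40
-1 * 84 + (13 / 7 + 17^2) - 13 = 1357 / 7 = 193.86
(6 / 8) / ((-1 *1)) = -3 / 4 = -0.75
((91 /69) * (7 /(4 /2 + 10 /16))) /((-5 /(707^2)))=-363890072 /1035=-351584.61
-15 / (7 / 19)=-285 / 7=-40.71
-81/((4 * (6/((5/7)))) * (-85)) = 27/952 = 0.03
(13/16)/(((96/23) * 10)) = 299/15360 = 0.02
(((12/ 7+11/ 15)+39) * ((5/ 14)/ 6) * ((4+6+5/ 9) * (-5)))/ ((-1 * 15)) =103360/ 11907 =8.68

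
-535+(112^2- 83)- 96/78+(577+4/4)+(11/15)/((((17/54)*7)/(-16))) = 96667736/7735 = 12497.44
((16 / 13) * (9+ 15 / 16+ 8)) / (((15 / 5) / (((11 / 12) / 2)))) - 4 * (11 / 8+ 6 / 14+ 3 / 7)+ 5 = -3641 / 6552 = -0.56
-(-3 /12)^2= -1 /16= -0.06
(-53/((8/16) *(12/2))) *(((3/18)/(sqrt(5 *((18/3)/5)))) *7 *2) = -371 *sqrt(6)/54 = -16.83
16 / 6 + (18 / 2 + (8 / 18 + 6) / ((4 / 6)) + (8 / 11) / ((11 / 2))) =7792 / 363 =21.47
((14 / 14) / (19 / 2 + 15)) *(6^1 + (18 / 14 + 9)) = 228 / 343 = 0.66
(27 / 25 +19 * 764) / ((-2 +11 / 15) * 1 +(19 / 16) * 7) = 17420496 / 8455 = 2060.38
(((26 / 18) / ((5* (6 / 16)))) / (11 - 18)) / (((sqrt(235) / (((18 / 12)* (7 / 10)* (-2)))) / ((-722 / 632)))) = -4693* sqrt(235) / 4177125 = -0.02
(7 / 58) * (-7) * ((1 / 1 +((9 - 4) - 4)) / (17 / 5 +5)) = -35 / 174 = -0.20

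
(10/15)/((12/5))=5/18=0.28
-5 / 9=-0.56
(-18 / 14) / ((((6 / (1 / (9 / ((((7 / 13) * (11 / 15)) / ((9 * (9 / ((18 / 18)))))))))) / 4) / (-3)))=22 / 15795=0.00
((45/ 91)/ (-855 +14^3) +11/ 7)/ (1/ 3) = 115788/ 24557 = 4.72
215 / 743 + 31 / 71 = 38298 / 52753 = 0.73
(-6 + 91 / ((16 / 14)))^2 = 346921 / 64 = 5420.64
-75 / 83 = -0.90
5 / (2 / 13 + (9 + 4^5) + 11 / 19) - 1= -254097 / 255332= -1.00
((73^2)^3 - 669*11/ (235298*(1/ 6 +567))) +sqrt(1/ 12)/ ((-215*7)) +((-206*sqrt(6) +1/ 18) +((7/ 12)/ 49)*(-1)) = 151334225784.45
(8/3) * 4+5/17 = 559/51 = 10.96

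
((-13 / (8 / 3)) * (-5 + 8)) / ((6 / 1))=-39 / 16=-2.44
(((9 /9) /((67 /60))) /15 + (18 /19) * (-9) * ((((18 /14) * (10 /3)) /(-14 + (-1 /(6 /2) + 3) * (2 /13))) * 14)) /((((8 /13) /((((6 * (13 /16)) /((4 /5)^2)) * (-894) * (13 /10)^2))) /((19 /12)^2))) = -25710894182753 /14544896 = -1767691.85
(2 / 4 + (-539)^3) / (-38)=313181637 / 76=4120811.01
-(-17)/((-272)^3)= -1/1183744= -0.00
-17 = -17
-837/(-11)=837/11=76.09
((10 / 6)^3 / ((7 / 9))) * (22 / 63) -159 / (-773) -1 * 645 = -657291848 / 1022679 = -642.72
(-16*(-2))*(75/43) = 55.81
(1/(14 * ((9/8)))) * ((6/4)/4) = 0.02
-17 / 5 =-3.40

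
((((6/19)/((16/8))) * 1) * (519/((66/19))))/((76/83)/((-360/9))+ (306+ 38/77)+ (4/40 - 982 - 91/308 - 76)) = -3015390/96085469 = -0.03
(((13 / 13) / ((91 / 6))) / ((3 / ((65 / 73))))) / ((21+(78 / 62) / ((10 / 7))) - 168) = -3100 / 23146767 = -0.00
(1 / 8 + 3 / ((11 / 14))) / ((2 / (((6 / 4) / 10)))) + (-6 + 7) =4561 / 3520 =1.30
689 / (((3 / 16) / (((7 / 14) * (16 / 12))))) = 22048 / 9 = 2449.78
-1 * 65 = -65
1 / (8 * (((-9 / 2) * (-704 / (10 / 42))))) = 5 / 532224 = 0.00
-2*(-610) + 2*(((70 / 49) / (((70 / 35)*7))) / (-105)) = 1255378 / 1029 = 1220.00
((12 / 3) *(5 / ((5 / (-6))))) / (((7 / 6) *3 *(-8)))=6 / 7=0.86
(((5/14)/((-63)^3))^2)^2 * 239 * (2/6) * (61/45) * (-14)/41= -1822375/11874581740093915397942043048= -0.00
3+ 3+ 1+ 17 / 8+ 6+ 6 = 169 / 8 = 21.12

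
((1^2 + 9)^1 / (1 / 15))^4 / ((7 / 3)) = 1518750000 / 7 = 216964285.71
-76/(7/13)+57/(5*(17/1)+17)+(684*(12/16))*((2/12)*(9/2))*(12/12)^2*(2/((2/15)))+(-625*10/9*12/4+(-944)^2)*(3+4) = 8895011047/1428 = 6228999.33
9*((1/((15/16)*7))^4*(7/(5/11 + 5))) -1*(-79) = 2286489599/28940625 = 79.01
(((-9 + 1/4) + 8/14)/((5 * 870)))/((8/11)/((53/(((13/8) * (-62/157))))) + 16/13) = -272487787/177099392400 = -0.00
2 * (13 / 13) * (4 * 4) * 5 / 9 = 17.78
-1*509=-509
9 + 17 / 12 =125 / 12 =10.42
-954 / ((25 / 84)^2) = -6731424 / 625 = -10770.28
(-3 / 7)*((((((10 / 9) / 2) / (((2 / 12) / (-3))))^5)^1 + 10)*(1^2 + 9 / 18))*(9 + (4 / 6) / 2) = 599940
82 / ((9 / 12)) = 328 / 3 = 109.33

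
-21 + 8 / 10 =-101 / 5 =-20.20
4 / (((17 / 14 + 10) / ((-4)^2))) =896 / 157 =5.71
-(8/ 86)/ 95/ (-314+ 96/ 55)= 22/ 7015579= 0.00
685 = 685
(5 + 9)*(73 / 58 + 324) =132055 / 29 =4553.62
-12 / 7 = -1.71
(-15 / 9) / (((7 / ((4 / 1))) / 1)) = -20 / 21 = -0.95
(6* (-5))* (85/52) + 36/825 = -350313/7150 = -48.99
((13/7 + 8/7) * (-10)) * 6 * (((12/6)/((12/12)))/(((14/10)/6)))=-10800/7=-1542.86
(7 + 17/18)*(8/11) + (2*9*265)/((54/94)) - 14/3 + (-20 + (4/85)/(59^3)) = 1301609950436/157114935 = 8284.44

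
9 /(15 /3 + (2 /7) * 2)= 21 /13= 1.62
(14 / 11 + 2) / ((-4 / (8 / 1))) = -72 / 11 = -6.55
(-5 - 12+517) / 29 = 500 / 29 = 17.24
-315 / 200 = -63 / 40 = -1.58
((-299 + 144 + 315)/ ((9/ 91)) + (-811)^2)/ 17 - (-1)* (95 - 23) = 5945065/ 153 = 38856.63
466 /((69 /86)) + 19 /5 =201691 /345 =584.61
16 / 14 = 8 / 7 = 1.14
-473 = -473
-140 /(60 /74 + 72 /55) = -142450 /2157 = -66.04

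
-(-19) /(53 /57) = 1083 /53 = 20.43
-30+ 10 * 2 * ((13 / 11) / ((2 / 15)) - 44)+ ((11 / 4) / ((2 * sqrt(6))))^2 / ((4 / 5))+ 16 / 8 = -12339713 / 16896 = -730.33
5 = 5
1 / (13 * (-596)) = -1 / 7748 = -0.00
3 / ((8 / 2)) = 3 / 4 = 0.75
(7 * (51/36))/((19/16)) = 476/57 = 8.35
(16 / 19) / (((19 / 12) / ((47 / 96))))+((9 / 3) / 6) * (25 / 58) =19929 / 41876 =0.48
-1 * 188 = -188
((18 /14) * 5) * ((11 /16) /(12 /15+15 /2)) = 2475 /4648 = 0.53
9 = 9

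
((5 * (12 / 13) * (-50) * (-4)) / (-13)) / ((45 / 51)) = -13600 / 169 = -80.47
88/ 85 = 1.04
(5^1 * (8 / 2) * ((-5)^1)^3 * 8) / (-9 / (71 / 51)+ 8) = -1420000 / 109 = -13027.52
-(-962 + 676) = 286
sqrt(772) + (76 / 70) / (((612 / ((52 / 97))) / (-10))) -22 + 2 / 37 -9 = -118987171 / 3843819 + 2* sqrt(193) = -3.17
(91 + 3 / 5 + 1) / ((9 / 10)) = 926 / 9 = 102.89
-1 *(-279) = 279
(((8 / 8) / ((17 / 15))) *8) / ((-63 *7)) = -40 / 2499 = -0.02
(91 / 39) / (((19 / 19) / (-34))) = -238 / 3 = -79.33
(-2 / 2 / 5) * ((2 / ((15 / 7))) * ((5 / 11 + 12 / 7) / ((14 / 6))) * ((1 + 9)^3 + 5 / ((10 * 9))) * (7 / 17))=-3006167 / 42075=-71.45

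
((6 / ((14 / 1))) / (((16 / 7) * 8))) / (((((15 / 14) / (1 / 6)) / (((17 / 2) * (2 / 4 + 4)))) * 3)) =0.05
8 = 8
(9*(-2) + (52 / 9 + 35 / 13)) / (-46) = 1115 / 5382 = 0.21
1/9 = 0.11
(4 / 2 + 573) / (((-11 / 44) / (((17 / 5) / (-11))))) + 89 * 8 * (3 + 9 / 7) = 289700 / 77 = 3762.34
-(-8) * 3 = 24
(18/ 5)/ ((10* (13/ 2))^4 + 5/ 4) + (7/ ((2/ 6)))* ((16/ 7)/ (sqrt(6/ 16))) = 24/ 119004175 + 32* sqrt(6) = 78.38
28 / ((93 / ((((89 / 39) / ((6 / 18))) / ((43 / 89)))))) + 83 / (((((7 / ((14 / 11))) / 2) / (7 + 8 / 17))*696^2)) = 1674419467997 / 392440297392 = 4.27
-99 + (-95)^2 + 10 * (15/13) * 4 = 116638/13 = 8972.15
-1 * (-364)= 364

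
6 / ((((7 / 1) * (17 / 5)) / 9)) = 270 / 119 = 2.27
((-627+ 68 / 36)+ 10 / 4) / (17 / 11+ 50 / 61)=-7519897 / 28566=-263.25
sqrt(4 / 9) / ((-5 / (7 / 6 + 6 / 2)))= -5 / 9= -0.56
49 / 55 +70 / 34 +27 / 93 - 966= -27905597 / 28985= -962.76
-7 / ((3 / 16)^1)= -37.33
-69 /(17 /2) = -138 /17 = -8.12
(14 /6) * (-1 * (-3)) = 7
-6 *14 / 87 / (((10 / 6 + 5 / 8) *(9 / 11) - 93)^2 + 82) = -1792 / 15563981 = -0.00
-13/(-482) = 13/482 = 0.03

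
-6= -6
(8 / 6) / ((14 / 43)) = 86 / 21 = 4.10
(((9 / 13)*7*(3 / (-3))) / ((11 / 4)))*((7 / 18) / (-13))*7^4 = 126.57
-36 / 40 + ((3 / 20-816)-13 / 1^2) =-3319 / 4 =-829.75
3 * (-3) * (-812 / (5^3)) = 7308 / 125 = 58.46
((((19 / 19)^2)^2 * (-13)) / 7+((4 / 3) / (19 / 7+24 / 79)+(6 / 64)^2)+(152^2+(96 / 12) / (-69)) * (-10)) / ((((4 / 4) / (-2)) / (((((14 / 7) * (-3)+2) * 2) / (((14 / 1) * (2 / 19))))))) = -3623636833282139 / 1444579584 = -2508436.97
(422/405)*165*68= 315656/27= 11690.96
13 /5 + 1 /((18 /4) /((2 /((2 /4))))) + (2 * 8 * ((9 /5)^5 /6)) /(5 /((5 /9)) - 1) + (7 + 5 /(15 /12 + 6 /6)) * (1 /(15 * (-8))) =9.71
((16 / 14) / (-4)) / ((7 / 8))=-16 / 49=-0.33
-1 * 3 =-3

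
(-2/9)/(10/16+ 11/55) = -80/297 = -0.27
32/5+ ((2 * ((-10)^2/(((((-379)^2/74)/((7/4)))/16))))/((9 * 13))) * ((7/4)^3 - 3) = 542680529/84029985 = 6.46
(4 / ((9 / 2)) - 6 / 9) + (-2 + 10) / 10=46 / 45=1.02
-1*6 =-6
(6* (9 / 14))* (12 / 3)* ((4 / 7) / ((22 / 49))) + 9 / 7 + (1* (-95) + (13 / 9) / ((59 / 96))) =-977576 / 13629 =-71.73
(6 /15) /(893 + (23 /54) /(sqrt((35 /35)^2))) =108 /241225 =0.00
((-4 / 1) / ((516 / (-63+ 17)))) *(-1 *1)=-46 / 129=-0.36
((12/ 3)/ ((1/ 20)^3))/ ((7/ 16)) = 512000/ 7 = 73142.86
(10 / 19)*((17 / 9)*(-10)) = -1700 / 171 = -9.94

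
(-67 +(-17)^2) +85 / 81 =223.05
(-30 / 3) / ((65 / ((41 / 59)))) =-82 / 767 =-0.11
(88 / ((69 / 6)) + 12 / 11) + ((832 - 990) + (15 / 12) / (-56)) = -8459953 / 56672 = -149.28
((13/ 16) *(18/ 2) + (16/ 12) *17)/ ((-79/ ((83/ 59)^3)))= -822801493/ 778797168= -1.06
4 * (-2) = -8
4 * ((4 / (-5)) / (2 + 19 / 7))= -112 / 165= -0.68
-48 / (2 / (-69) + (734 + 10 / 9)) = -4968 / 76081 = -0.07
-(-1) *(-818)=-818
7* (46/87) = 322/87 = 3.70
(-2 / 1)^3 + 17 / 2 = 1 / 2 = 0.50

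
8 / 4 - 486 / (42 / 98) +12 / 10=-1130.80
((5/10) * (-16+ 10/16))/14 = -123/224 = -0.55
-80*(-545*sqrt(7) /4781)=43600*sqrt(7) /4781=24.13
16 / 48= 1 / 3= 0.33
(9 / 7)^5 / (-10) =-59049 / 168070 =-0.35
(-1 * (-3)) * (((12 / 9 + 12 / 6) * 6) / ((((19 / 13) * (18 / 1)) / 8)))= 1040 / 57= 18.25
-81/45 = -9/5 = -1.80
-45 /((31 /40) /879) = -1582200 /31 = -51038.71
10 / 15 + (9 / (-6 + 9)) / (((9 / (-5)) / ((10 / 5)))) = -8 / 3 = -2.67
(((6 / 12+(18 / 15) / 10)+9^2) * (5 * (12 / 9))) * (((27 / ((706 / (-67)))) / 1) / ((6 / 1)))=-820281 / 3530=-232.37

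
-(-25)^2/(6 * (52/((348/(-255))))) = 3625/1326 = 2.73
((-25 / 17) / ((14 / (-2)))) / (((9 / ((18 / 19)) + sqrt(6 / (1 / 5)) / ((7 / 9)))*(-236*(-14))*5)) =95 / 31971628-45*sqrt(30) / 111900698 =0.00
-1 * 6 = -6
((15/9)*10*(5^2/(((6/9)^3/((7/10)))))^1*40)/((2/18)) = 354375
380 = 380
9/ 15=3/ 5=0.60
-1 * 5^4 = -625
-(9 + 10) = -19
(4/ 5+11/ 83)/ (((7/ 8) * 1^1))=3096/ 2905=1.07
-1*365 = -365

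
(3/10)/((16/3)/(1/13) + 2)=9/2140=0.00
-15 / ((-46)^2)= -15 / 2116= -0.01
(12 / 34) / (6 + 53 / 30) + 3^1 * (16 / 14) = 96324 / 27727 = 3.47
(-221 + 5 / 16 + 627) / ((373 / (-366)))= -1189683 / 2984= -398.69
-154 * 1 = -154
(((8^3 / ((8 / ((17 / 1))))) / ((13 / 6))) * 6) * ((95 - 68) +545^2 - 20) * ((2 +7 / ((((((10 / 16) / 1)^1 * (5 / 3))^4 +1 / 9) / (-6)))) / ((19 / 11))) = -15852594503.59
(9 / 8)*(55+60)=1035 / 8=129.38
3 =3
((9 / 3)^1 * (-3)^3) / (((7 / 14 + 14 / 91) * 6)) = -351 / 17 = -20.65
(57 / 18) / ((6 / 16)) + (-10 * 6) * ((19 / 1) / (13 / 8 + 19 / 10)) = -133228 / 423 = -314.96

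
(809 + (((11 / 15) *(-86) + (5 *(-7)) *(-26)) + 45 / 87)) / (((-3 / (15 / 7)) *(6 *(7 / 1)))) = -360278 / 12789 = -28.17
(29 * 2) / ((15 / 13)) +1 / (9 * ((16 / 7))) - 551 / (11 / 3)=-791663 / 7920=-99.96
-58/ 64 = -29/ 32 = -0.91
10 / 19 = 0.53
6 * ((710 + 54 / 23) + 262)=134460 / 23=5846.09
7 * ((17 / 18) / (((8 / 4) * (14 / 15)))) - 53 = -1187 / 24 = -49.46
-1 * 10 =-10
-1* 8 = -8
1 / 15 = 0.07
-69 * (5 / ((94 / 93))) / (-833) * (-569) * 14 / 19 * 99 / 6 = -602460045 / 212534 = -2834.65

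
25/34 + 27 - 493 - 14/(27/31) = -441869/918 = -481.34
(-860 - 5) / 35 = -173 / 7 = -24.71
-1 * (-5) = 5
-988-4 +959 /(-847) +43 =-114966 /121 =-950.13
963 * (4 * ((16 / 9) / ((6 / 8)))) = 27392 / 3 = 9130.67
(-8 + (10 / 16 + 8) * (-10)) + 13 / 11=-4095 / 44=-93.07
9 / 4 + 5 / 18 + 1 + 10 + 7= 739 / 36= 20.53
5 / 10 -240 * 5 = -2399 / 2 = -1199.50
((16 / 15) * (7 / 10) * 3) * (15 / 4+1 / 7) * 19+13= 4467 / 25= 178.68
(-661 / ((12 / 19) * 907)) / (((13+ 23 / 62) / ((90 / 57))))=-0.14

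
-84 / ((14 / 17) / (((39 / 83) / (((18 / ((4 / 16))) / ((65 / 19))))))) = -14365 / 6308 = -2.28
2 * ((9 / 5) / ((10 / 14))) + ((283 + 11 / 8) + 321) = 610.42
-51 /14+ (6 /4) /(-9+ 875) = -44145 /12124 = -3.64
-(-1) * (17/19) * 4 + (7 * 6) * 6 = 4856/19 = 255.58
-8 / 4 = -2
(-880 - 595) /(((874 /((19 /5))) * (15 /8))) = -236 /69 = -3.42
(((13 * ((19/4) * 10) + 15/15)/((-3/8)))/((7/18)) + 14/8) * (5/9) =-593515/252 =-2355.22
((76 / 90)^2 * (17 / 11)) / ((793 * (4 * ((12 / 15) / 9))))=6137 / 1570140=0.00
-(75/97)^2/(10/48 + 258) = -135000/58307573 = -0.00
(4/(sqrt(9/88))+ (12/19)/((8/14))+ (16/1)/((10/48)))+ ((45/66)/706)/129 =8 * sqrt(22)/3+ 4942950751/63448220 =90.41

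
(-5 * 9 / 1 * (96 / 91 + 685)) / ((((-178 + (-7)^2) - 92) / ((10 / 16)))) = 87.31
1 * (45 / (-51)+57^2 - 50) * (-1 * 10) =-543680 / 17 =-31981.18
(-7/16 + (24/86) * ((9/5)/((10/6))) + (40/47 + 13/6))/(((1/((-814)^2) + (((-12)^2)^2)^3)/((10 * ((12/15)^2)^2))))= 148178071530368/111933826945969972857346875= 0.00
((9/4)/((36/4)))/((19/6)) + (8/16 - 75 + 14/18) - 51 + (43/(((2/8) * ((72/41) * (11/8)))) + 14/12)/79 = -36771367/297198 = -123.73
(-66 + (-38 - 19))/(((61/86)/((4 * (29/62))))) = -613524/1891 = -324.44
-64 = -64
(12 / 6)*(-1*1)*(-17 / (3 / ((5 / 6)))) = 9.44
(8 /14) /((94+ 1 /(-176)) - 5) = 704 /109641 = 0.01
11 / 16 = 0.69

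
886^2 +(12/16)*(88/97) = 76144678/97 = 784996.68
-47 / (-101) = 47 / 101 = 0.47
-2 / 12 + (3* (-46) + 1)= -823 / 6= -137.17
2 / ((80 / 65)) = 13 / 8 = 1.62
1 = 1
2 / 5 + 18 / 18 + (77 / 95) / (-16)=2051 / 1520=1.35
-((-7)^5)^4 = -79792266297612001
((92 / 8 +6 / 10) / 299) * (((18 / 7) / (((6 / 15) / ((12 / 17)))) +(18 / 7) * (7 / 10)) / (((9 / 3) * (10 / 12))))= 456291 / 4447625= 0.10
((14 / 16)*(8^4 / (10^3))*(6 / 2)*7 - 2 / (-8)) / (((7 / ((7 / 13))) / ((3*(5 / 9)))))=37757 / 3900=9.68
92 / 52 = 23 / 13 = 1.77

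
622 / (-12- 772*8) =-311 / 3094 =-0.10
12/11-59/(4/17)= -249.66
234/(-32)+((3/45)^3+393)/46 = 1528883/1242000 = 1.23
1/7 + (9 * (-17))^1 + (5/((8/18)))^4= 28430455/1792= 15865.21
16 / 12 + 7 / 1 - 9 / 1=-2 / 3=-0.67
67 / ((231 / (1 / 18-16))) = -2747 / 594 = -4.62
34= 34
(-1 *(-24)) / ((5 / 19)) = 456 / 5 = 91.20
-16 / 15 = -1.07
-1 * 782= -782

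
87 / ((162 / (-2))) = -29 / 27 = -1.07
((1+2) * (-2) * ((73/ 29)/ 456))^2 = 5329/ 4857616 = 0.00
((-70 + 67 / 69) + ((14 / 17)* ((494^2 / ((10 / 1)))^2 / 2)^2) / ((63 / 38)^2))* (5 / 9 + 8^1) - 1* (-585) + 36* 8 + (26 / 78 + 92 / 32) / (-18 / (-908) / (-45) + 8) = 980356409838320749142625399517 / 4313352667500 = 227284083962123820.27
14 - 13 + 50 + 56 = 107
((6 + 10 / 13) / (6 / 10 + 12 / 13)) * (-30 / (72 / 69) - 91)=-4790 / 9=-532.22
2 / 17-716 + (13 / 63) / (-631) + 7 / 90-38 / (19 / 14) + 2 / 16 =-743.68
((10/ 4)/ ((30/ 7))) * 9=5.25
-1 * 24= -24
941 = 941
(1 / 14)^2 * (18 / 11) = 9 / 1078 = 0.01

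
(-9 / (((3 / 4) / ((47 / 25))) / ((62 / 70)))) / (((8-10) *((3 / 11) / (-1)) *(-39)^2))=-32054 / 1330875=-0.02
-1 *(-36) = 36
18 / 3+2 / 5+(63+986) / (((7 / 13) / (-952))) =-1854625.60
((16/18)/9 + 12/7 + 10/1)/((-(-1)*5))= 6698/2835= 2.36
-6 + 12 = 6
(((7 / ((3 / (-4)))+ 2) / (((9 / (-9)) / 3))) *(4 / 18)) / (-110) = -2 / 45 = -0.04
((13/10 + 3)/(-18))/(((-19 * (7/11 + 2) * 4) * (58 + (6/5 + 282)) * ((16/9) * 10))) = 0.00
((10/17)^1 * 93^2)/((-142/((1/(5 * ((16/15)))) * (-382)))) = 24779385/9656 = 2566.22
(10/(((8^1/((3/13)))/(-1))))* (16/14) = -0.33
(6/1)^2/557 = 36/557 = 0.06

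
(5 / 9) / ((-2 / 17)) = -85 / 18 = -4.72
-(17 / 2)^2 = -289 / 4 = -72.25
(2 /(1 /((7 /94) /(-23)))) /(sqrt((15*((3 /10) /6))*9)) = -14*sqrt(3) /9729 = -0.00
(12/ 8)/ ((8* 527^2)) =3/ 4443664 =0.00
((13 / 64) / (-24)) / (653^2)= -13 / 654964224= -0.00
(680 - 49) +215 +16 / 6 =2546 / 3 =848.67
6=6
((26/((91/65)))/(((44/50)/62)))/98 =50375/3773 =13.35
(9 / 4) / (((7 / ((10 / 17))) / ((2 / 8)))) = 45 / 952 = 0.05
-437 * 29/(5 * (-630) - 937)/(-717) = -12673/2930379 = -0.00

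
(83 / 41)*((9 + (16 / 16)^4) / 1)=830 / 41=20.24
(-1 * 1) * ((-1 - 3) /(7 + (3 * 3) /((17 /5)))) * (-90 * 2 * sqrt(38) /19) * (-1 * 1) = 3060 * sqrt(38) /779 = 24.21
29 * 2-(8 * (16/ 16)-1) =51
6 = 6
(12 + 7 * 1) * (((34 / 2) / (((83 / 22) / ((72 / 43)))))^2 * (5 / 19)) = 3625585920 / 12737761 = 284.63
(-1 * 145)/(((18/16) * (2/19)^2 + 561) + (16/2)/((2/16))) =-104690/451259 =-0.23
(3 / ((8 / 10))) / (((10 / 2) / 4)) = 3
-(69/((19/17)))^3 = -1613964717/6859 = -235306.13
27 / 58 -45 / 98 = 9 / 1421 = 0.01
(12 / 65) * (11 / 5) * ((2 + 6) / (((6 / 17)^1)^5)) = 15618427 / 26325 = 593.29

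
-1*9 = -9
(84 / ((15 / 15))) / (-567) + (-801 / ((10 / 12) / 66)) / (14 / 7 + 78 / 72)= -20575.02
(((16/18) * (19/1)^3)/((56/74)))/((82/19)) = 4821877/2583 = 1866.77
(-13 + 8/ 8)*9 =-108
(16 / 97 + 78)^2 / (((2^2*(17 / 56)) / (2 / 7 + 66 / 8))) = 404097854 / 9409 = 42948.01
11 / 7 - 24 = -157 / 7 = -22.43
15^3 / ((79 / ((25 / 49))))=84375 / 3871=21.80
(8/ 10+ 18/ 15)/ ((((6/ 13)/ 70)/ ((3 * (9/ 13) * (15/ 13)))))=9450/ 13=726.92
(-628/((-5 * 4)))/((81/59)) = 9263/405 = 22.87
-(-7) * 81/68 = 8.34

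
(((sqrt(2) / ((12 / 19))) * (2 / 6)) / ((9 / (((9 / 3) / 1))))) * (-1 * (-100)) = 475 * sqrt(2) / 27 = 24.88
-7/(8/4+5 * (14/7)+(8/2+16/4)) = -7/20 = -0.35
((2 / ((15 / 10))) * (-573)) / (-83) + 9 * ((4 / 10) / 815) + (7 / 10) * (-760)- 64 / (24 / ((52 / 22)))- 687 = -13573339673 / 11161425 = -1216.09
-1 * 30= -30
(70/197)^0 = 1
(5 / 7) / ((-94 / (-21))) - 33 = -3087 / 94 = -32.84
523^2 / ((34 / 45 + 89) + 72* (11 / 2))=12308805 / 21859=563.10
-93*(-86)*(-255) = -2039490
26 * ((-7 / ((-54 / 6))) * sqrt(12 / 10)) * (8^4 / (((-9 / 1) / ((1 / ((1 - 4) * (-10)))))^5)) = -23296 * sqrt(30) / 2017815046875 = -0.00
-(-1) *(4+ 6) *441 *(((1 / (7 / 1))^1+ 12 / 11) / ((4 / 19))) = 568575 / 22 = 25844.32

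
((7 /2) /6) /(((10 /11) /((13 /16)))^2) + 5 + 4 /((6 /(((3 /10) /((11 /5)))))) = 18777773 /3379200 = 5.56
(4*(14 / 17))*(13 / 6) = 7.14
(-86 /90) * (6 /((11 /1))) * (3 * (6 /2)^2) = -774 /55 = -14.07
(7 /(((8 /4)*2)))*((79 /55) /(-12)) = -553 /2640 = -0.21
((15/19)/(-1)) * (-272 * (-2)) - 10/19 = -430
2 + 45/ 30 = 7/ 2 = 3.50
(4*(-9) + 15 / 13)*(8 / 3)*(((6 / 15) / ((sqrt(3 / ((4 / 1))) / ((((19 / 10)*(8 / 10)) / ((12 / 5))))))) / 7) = -45904*sqrt(3) / 20475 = -3.88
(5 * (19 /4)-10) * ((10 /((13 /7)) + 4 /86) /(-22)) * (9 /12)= -11385 /4472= -2.55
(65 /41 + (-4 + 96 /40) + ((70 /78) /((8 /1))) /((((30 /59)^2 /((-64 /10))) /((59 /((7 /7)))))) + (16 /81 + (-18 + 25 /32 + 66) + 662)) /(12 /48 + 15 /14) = 414.04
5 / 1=5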